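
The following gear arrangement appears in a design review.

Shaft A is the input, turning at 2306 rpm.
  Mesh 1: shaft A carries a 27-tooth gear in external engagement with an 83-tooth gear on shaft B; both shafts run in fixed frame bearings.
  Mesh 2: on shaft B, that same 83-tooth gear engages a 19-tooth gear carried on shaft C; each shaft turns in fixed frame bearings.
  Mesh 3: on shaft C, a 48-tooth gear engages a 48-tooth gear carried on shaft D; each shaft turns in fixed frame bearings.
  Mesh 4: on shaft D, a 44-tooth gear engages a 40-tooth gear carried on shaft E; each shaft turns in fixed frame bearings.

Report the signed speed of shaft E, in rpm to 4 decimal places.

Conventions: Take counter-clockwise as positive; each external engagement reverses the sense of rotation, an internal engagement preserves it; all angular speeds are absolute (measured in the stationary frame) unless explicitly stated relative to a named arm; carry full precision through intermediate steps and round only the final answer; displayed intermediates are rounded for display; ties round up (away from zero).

4-mesh fixed-axis compound train (all bearings frame-fixed)
mesh 1 [27T→83T]: ω = 2306.0000×27/83 = 750.1446 rpm, sense flips to −
mesh 2 [83T→19T]: ω = 750.1446×83/19 = 3276.9474 rpm, sense flips to +
mesh 3 [48T→48T]: ω = 3276.9474×48/48 = 3276.9474 rpm, sense flips to −
mesh 4 [44T→40T]: ω = 3276.9474×44/40 = 3604.6421 rpm, sense flips to +
signed output speed = +3604.6421 rpm

+3604.6421 rpm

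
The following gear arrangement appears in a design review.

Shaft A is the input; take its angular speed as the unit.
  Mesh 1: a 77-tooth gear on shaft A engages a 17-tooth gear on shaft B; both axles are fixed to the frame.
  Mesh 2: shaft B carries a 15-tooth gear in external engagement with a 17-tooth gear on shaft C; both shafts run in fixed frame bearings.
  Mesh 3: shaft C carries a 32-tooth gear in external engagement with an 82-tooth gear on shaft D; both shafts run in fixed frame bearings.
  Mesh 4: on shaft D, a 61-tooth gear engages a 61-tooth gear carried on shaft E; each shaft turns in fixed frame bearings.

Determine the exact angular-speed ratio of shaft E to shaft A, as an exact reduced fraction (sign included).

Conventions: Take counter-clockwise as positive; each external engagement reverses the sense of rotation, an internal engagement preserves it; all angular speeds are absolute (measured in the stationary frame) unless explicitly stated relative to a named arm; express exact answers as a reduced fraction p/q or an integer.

class = fixed-axis compound train [4 meshes; 4 ratios multiply, 4 sense flips]
mesh 1 [77T→17T]: running ratio 77/17, sense −
mesh 2 [15T→17T]: running ratio 1155/289, sense +
mesh 3 [32T→82T]: running ratio 18480/11849, sense −
mesh 4 [61T→61T]: running ratio 18480/11849, sense +
ω_out/ω_in = 18480/11849

18480/11849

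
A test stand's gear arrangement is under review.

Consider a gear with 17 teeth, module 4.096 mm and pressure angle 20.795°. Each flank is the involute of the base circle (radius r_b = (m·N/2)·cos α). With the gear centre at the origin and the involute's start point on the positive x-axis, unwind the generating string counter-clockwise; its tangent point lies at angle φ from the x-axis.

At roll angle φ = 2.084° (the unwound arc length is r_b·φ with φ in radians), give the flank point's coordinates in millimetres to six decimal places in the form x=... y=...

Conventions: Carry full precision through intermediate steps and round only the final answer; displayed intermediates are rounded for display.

recognized (one wheel, involute flank): single-mesh tooth geometry, m = 4.096, N = 17
pitch radius r_p = m·N/2 = 4.096·17/2 = 34.816000
base radius r_b = r_p·cos α = 34.816000·cos 20.795° = 32.547970
roll angle φ = 2.084° = 0.03637266 rad
x = r_b·(cos φ + φ·sin φ) = 32.569492
y = r_b·(sin φ − φ·cos φ) = 0.000522

x=32.569492 y=0.000522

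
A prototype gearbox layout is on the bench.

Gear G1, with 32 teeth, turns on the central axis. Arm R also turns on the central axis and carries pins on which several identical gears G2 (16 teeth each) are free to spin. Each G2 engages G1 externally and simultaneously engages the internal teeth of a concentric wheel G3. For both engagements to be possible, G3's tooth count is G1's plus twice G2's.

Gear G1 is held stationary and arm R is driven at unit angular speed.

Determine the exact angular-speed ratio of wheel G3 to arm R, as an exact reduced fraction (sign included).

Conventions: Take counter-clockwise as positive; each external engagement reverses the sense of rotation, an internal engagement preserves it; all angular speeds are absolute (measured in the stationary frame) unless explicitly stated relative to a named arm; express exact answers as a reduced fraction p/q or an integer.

planetary set (32T centre, 16T on arm, 64T internal) — Willis relation
ring teeth: 32 + 2·16 = 64
32(ω_sun−ω_arm) = −64(ω_ring−ω_arm),  ω_sun = 0, ω_arm = 1
ω_ring = 1 − (32/64)(0−1) = 3/2
ω_out/ω_in = 3/2

3/2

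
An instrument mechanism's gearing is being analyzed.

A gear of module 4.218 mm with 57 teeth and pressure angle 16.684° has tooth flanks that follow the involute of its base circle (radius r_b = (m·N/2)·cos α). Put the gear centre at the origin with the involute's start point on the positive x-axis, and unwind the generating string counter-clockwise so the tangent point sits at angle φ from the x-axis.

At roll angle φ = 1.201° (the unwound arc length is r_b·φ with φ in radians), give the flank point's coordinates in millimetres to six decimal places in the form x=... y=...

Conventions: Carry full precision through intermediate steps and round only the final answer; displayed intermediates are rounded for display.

topology: single-mesh involute geometry — m = 4.218, N = 57
pitch radius r_p = m·N/2 = 4.218·57/2 = 120.213000
base radius r_b = r_p·cos α = 120.213000·cos 16.684° = 115.152358
roll angle φ = 1.201° = 0.02096140 rad
x = r_b·(cos φ + φ·sin φ) = 115.177653
y = r_b·(sin φ − φ·cos φ) = 0.000354

x=115.177653 y=0.000354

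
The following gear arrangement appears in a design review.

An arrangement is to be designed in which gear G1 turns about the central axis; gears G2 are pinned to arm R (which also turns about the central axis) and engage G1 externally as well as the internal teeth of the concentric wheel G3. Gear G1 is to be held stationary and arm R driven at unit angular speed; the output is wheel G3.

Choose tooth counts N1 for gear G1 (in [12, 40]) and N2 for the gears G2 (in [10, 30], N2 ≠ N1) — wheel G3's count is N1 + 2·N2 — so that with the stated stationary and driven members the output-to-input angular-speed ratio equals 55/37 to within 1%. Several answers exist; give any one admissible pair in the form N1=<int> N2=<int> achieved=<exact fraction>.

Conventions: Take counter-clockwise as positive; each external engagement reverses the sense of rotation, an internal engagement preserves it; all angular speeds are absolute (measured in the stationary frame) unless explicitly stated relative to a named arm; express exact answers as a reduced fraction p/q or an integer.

N1=36 N2=19 achieved=55/37

design class (target 55/37): planetary set
Willis with ω_sun = 0: ω_ring/ω_arm = (N1+N3)/N3; set equal to 55/37  ⇒  N3/N1 = 1/(55/37 − 1) = 37/18
N3 = N1 + 2·N2  ⇒  N2/N1 = (N3/N1 − 1)/2 = (37/18 − 1)/2 = 19/36
smallest multiple with N1 ≥ 12 and N2 ≥ 10: k = 1  ⇒  N1 = 1·36 = 36, N2 = 1·19 = 19 (N1 ≤ 40, N2 ≤ 30, N2 ≠ N1 ✓), N3 = 36 + 2·19 = 74
check: (N1+N3)/N3 with N1 = 36, N3 = 74 gives 55/37; |achieved − target| = 0 ≤ 11/740 ✓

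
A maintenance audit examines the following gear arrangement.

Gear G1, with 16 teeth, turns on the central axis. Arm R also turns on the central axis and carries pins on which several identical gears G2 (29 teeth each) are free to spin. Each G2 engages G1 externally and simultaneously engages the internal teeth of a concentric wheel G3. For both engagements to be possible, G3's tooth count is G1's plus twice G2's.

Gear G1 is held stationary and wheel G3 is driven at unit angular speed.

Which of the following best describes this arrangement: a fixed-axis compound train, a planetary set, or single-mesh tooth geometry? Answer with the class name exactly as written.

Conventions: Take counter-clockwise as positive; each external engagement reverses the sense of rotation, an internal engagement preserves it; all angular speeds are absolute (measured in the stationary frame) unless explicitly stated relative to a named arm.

planetary set

planetary set (16T centre, 29T on arm, 74T internal) — Willis relation
classification: planetary set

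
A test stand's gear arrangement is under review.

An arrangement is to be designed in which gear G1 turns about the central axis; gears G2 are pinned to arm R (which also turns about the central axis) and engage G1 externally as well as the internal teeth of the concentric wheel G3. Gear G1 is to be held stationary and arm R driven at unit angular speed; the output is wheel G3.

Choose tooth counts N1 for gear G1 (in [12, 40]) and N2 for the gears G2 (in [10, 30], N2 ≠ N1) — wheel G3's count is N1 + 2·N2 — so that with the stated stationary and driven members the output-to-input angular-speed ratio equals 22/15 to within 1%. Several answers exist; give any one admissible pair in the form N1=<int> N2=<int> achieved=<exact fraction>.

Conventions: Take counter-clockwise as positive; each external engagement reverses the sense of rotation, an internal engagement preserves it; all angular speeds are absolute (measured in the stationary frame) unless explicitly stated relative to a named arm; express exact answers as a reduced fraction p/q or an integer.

topology: planetary set — design target 22/15, arm = carrier (Willis)
Willis with ω_sun = 0: ω_ring/ω_arm = (N1+N3)/N3; set equal to 22/15  ⇒  N3/N1 = 1/(22/15 − 1) = 15/7
N3 = N1 + 2·N2  ⇒  N2/N1 = (N3/N1 − 1)/2 = (15/7 − 1)/2 = 4/7
smallest multiple with N1 ≥ 12 and N2 ≥ 10: k = 3  ⇒  N1 = 3·7 = 21, N2 = 3·4 = 12 (N1 ≤ 40, N2 ≤ 30, N2 ≠ N1 ✓), N3 = 21 + 2·12 = 45
check: (N1+N3)/N3 with N1 = 21, N3 = 45 gives 22/15; |achieved − target| = 0 ≤ 11/750 ✓

N1=21 N2=12 achieved=22/15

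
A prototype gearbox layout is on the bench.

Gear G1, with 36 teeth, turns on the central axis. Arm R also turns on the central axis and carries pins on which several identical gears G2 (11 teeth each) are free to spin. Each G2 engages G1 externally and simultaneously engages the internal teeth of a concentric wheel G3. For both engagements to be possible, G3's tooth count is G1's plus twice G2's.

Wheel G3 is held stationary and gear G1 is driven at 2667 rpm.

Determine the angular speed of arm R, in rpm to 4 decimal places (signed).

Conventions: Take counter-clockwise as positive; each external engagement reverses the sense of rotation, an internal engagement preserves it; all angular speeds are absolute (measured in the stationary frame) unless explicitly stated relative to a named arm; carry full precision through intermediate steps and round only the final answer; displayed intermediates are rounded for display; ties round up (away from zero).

+1021.4043 rpm

planetary set (36T centre, 11T on arm, 58T internal) — Willis relation
normalise by the input: solve with ω_sun = 1, then scale by 2667 rpm
ring teeth: 36 + 2·11 = 58
36(ω_sun−ω_arm) = −58(ω_ring−ω_arm),  ω_ring = 0, ω_sun = 1
36(1−ω_arm) = −58(0−ω_arm)  ⇒  94·ω_arm = 36  ⇒  ω_arm = 18/47
scale: ω_arm = 18/47 × 2667 rpm = +1021.4043 rpm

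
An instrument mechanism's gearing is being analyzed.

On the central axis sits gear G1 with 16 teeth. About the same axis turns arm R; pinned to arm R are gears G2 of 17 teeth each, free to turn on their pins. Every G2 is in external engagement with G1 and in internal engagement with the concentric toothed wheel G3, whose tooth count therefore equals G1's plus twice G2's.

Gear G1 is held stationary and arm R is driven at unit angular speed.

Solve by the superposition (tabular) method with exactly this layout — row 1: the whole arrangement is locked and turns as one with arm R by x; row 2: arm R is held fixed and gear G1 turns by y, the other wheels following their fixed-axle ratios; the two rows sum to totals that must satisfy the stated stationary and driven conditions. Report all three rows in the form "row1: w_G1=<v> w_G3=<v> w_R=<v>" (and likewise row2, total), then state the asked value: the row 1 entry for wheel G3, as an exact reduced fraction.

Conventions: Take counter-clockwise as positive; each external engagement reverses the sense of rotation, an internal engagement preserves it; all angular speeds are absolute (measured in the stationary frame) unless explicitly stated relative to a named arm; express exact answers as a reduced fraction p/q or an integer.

topology: planetary set — G1 16T / G2 17T / G3 50T, arm = carrier (Willis)
superposition row 1 [locked train]: every member turns x
row 2 — arm fixed, fixed-axis ratios: sun y, ring −(16/50)·y, arm 0
boundary: total ω_sun = x + y = 0 and total ω_arm = x = 1  ⇒  y = -1, x = 1
row 2 ring = −(16/50)·(-1) = 8/25
totals (row 1 + row 2): sun 1 + (-1) = 0, ring 1 + 8/25 = 33/25, arm 1 + 0 = 1
asked cell (row1, ring) = 1

row1: w_G1=1 w_G3=1 w_R=1
row2: w_G1=-1 w_G3=8/25 w_R=0
total: w_G1=0 w_G3=33/25 w_R=1
asked value: 1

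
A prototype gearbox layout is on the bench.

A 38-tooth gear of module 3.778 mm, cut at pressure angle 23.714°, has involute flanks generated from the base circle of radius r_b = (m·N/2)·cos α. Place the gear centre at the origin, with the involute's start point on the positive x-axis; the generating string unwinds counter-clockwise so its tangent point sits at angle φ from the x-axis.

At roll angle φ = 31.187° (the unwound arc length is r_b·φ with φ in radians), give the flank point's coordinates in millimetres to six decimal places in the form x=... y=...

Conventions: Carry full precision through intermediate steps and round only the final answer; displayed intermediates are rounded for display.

single-mesh involute tooth geometry (38T wheel at module 3.778)
pitch radius r_p = m·N/2 = 3.778·38/2 = 71.782000
base radius r_b = r_p·cos α = 71.782000·cos 23.714° = 65.721040
roll angle φ = 31.187° = 0.54431583 rad
x = r_b·(cos φ + φ·sin φ) = 74.747591
y = r_b·(sin φ − φ·cos φ) = 3.429366

x=74.747591 y=3.429366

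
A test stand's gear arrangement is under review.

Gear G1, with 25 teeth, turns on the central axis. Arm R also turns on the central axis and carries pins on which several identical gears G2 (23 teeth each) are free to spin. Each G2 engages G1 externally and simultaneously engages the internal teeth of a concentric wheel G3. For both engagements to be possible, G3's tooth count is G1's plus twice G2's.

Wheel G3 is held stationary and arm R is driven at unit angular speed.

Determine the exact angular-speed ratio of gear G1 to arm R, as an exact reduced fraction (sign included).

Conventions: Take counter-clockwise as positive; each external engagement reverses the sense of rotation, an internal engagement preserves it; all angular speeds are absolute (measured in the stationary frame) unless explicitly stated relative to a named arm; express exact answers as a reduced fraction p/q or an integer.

96/25

topology: planetary set — G1 25T / G2 23T / G3 71T, arm = carrier (Willis)
ring teeth: 25 + 2·23 = 71
25(ω_sun−ω_arm) = −71(ω_ring−ω_arm),  ω_ring = 0, ω_arm = 1
ω_sun = 1 − (71/25)(0−1) = 96/25
ω_out/ω_in = 96/25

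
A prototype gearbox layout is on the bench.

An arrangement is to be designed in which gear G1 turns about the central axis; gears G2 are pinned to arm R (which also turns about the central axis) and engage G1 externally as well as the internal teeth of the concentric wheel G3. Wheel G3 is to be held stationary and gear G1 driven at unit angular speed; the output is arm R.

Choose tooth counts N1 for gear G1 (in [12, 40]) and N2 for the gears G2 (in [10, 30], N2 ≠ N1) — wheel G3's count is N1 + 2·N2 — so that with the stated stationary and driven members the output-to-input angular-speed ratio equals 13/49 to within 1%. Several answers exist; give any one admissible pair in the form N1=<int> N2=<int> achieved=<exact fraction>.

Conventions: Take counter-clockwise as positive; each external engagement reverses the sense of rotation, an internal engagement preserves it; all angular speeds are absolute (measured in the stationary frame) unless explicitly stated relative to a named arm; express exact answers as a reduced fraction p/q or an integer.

N1=26 N2=23 achieved=13/49

planetary set to be sized for 13/49 (Willis relation)
Willis with ω_ring = 0: ω_arm/ω_sun = N1/(N1+N3); set equal to 13/49  ⇒  N3/N1 = 1/(13/49) − 1 = 36/13
N3 = N1 + 2·N2  ⇒  N2/N1 = (N3/N1 − 1)/2 = (36/13 − 1)/2 = 23/26
smallest multiple with N1 ≥ 12 and N2 ≥ 10: k = 1  ⇒  N1 = 1·26 = 26, N2 = 1·23 = 23 (N1 ≤ 40, N2 ≤ 30, N2 ≠ N1 ✓), N3 = 26 + 2·23 = 72
check: N1/(N1+N3) with N1 = 26, N3 = 72 gives 13/49; |achieved − target| = 0 ≤ 13/4900 ✓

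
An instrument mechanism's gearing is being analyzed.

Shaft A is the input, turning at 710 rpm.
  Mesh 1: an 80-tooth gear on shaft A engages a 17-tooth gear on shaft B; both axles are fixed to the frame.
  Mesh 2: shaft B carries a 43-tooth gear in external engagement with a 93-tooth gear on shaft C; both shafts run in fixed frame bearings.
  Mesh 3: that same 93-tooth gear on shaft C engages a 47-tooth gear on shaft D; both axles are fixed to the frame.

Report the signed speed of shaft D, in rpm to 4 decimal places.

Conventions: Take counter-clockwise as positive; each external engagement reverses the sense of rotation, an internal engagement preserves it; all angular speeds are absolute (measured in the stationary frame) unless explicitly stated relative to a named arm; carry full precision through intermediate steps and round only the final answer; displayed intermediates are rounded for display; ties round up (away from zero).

3-mesh fixed-axis compound train (all bearings frame-fixed)
mesh 1 [80T→17T]: ω = 710.0000×80/17 = 3341.1765 rpm, sense flips to −
mesh 2 [43T→93T]: ω = 3341.1765×43/93 = 1544.8450 rpm, sense flips to +
mesh 3 [93T→47T]: ω = 1544.8450×93/47 = 3056.8210 rpm, sense flips to −
signed output speed = -3056.8210 rpm

-3056.8210 rpm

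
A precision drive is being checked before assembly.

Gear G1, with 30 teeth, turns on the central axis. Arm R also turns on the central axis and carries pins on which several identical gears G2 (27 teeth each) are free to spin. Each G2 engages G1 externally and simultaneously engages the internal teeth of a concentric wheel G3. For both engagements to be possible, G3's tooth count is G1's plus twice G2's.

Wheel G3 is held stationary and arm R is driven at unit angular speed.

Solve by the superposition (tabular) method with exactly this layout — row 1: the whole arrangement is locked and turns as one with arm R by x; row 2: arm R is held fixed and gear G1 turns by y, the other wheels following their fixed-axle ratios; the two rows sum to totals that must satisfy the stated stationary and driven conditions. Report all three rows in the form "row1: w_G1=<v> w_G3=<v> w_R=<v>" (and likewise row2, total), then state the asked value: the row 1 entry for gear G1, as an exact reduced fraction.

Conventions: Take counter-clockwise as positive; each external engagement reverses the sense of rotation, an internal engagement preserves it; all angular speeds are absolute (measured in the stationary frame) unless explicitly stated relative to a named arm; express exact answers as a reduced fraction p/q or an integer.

row1: w_G1=1 w_G3=1 w_R=1
row2: w_G1=14/5 w_G3=-1 w_R=0
total: w_G1=19/5 w_G3=0 w_R=1
asked value: 1

class = planetary set [G3 = 30+2·27 = 84; Willis about the carrier]
row 1: whole set turns with the arm by x
row 2 (arm held, sun turns y): ω_ring = −(30/84)·y, ω_arm = 0
boundary: total ω_ring = x − (30/84)·y = 0 and total ω_arm = x = 1  ⇒  y = 14/5, x = 1
row 2 ring = −(30/84)·14/5 = -1
totals (row 1 + row 2): sun 1 + 14/5 = 19/5, ring 1 + (-1) = 0, arm 1 + 0 = 1
asked cell (row1, sun) = 1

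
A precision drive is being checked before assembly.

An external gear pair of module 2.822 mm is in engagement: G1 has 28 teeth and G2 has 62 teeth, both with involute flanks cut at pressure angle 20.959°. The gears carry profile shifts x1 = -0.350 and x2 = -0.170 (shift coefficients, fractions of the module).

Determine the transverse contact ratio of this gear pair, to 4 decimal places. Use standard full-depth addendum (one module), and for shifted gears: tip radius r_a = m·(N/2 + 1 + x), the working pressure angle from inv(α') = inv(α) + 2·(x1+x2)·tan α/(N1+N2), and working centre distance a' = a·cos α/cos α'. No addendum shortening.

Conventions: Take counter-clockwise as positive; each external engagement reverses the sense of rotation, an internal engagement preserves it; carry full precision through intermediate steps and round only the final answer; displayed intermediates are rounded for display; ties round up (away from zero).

topology: single-mesh involute geometry — m = 2.822, 28T/62T pair
base radii: r_b1 = 36.894018, r_b2 = 81.693896
tip radii: r_a1 = 41.342300, r_a2 = 89.824260
inv(α') = inv(20.959°) + 2·(-0.350-0.170)·tan α/(28+62) = 0.01281340  ⇒  α' = 19.04740°
a' = a·cos α / cos α' = 126.9900·cos 20.959°/cos 19.04740° = 125.456808
action lengths: √(r_a1²−r_b1²) = 18.655220, √(r_a2²−r_b2²) = 37.343072
base pitch p_b = π·m·cos α = 8.278998
CR = (18.655220 + 37.343072 − 125.456808·sin 19.04740°)/8.278998 = 1.818509
contact ratio ≈ 1.8185

1.8185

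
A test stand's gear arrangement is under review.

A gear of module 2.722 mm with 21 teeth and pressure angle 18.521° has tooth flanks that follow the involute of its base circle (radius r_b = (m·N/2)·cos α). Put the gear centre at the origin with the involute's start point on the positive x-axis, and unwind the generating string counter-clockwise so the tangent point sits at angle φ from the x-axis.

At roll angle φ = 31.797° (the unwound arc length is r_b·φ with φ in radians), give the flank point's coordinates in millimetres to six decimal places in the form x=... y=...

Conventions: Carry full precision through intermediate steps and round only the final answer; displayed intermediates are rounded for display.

x=30.958125 y=1.496977

single-mesh involute tooth geometry (21T wheel at module 2.722)
pitch radius r_p = m·N/2 = 2.722·21/2 = 28.581000
base radius r_b = r_p·cos α = 28.581000·cos 18.521° = 27.100713
roll angle φ = 31.797° = 0.55496234 rad
x = r_b·(cos φ + φ·sin φ) = 30.958125
y = r_b·(sin φ − φ·cos φ) = 1.496977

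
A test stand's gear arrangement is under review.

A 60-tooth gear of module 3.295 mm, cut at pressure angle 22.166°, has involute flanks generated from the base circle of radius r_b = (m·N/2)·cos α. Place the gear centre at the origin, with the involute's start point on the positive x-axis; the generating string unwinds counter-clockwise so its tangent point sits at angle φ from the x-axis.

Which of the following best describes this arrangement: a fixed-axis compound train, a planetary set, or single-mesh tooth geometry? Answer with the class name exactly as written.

recognized (one wheel, involute flank): single-mesh tooth geometry, m = 3.295, N = 60
classification: single-mesh tooth geometry

single-mesh tooth geometry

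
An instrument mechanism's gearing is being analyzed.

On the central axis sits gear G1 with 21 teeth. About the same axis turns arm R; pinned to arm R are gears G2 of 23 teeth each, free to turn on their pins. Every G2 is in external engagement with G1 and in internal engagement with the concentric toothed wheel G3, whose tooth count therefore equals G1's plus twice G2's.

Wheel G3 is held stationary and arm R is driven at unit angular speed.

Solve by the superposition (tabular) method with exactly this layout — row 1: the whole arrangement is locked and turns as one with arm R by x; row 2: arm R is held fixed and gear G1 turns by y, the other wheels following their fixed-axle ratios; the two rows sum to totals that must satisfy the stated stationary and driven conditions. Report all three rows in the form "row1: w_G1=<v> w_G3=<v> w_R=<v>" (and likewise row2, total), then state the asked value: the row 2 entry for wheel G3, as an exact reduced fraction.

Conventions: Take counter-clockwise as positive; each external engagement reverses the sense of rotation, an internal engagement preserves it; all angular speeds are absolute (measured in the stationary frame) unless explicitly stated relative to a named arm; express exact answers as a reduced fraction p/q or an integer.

row1: w_G1=1 w_G3=1 w_R=1
row2: w_G1=67/21 w_G3=-1 w_R=0
total: w_G1=88/21 w_G3=0 w_R=1
asked value: -1

topology: planetary set — G1 21T / G2 23T / G3 67T, arm = carrier (Willis)
row 1: whole set turns with the arm by x
row 2 (arm held, sun turns y): ω_ring = −(21/67)·y, ω_arm = 0
boundary: total ω_ring = x − (21/67)·y = 0 and total ω_arm = x = 1  ⇒  y = 67/21, x = 1
row 2 ring = −(21/67)·67/21 = -1
totals (row 1 + row 2): sun 1 + 67/21 = 88/21, ring 1 + (-1) = 0, arm 1 + 0 = 1
asked cell (row2, ring) = -1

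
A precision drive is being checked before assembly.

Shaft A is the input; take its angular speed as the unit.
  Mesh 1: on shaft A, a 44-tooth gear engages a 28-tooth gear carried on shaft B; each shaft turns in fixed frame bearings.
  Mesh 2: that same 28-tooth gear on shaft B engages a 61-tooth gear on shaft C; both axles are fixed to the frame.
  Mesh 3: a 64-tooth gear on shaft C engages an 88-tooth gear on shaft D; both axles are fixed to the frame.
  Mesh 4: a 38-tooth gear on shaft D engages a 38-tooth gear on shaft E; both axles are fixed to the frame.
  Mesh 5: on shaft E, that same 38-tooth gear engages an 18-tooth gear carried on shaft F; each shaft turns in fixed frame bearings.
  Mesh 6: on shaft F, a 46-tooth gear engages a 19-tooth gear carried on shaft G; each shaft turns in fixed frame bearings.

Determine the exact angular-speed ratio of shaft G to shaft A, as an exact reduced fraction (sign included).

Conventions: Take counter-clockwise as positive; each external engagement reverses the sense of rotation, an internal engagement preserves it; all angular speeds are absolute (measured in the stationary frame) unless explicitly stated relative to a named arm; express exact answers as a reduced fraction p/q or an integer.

1472/549

class = fixed-axis compound train [6 meshes; 6 ratios multiply, 6 sense flips]
mesh 1 [44T→28T]: running ratio 11/7, sense −
mesh 2 [28T→61T]: running ratio 44/61, sense +
mesh 3 [64T→88T]: running ratio 32/61, sense −
mesh 4 [38T→38T]: running ratio 32/61, sense +
mesh 5 [38T→18T]: running ratio 608/549, sense −
mesh 6 [46T→19T]: running ratio 1472/549, sense +
ω_out/ω_in = 1472/549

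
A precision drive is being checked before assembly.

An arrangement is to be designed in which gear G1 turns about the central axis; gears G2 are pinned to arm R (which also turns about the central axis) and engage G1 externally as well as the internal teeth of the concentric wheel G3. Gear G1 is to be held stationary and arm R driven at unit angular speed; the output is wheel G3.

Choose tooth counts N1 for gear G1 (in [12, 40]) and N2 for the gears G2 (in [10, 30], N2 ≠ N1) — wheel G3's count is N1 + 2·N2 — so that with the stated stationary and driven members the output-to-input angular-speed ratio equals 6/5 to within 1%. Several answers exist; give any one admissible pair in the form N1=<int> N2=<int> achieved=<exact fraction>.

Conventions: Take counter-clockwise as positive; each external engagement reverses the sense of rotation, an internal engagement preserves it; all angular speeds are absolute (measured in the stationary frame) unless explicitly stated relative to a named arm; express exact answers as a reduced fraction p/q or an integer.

topology: planetary set — design target 6/5, arm = carrier (Willis)
Willis with ω_sun = 0: ω_ring/ω_arm = (N1+N3)/N3; set equal to 6/5  ⇒  N3/N1 = 1/(6/5 − 1) = 5
N3 = N1 + 2·N2  ⇒  N2/N1 = (N3/N1 − 1)/2 = (5 − 1)/2 = 2
smallest multiple with N1 ≥ 12 and N2 ≥ 10: k = 12  ⇒  N1 = 12·1 = 12, N2 = 12·2 = 24 (N1 ≤ 40, N2 ≤ 30, N2 ≠ N1 ✓), N3 = 12 + 2·24 = 60
check: (N1+N3)/N3 with N1 = 12, N3 = 60 gives 6/5; |achieved − target| = 0 ≤ 3/250 ✓

N1=12 N2=24 achieved=6/5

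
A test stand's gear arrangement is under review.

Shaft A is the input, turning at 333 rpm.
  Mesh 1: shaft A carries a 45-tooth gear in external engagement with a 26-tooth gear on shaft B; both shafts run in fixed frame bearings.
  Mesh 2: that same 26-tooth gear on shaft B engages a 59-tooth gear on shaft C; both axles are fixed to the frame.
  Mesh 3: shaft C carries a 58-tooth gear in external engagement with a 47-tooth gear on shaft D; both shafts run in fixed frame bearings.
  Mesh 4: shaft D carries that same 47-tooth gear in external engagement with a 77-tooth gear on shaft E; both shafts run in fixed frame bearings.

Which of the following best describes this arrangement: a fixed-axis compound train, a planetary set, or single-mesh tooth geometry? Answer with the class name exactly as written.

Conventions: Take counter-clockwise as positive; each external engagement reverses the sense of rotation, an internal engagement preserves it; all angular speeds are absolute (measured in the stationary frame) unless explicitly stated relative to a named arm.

fixed-axis compound train

recognized (5 fixed axles, 4 meshes): fixed-axis compound train
classification: fixed-axis compound train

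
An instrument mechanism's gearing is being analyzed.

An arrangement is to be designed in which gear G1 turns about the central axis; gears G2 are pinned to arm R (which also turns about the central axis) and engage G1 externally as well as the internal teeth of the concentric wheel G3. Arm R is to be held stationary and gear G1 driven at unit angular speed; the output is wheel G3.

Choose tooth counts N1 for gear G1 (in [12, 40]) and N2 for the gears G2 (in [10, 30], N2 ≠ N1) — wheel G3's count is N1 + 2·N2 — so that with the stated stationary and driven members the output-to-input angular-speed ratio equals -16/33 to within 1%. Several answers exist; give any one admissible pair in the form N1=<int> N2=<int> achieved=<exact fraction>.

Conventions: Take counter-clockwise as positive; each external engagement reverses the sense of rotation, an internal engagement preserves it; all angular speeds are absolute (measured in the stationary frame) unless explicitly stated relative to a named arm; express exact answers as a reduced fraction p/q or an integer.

N1=32 N2=17 achieved=-16/33

class = planetary set [ratio -16/33 wanted; Willis about the carrier]
Willis with ω_arm = 0: ω_ring/ω_sun = −N1/N3; set equal to -16/33  ⇒  N3/N1 = −1/(-16/33) = 33/16
N3 = N1 + 2·N2  ⇒  N2/N1 = (N3/N1 − 1)/2 = (33/16 − 1)/2 = 17/32
smallest multiple with N1 ≥ 12 and N2 ≥ 10: k = 1  ⇒  N1 = 1·32 = 32, N2 = 1·17 = 17 (N1 ≤ 40, N2 ≤ 30, N2 ≠ N1 ✓), N3 = 32 + 2·17 = 66
check: −N1/N3 with N1 = 32, N3 = 66 gives -16/33; |achieved − target| = 0 ≤ 4/825 ✓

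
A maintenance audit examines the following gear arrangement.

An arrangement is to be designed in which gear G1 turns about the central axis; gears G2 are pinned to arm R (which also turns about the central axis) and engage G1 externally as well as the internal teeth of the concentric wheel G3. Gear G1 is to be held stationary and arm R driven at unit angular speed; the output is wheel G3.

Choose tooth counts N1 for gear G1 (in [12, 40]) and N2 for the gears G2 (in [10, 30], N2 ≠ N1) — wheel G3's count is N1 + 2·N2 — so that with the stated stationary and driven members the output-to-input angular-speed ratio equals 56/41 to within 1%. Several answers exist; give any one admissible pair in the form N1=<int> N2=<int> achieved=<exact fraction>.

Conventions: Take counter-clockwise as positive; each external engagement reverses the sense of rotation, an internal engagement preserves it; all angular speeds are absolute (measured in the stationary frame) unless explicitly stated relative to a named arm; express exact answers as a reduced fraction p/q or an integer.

N1=15 N2=13 achieved=56/41

planetary set to be sized for 56/41 (Willis relation)
Willis with ω_sun = 0: ω_ring/ω_arm = (N1+N3)/N3; set equal to 56/41  ⇒  N3/N1 = 1/(56/41 − 1) = 41/15
N3 = N1 + 2·N2  ⇒  N2/N1 = (N3/N1 − 1)/2 = (41/15 − 1)/2 = 13/15
smallest multiple with N1 ≥ 12 and N2 ≥ 10: k = 1  ⇒  N1 = 1·15 = 15, N2 = 1·13 = 13 (N1 ≤ 40, N2 ≤ 30, N2 ≠ N1 ✓), N3 = 15 + 2·13 = 41
check: (N1+N3)/N3 with N1 = 15, N3 = 41 gives 56/41; |achieved − target| = 0 ≤ 14/1025 ✓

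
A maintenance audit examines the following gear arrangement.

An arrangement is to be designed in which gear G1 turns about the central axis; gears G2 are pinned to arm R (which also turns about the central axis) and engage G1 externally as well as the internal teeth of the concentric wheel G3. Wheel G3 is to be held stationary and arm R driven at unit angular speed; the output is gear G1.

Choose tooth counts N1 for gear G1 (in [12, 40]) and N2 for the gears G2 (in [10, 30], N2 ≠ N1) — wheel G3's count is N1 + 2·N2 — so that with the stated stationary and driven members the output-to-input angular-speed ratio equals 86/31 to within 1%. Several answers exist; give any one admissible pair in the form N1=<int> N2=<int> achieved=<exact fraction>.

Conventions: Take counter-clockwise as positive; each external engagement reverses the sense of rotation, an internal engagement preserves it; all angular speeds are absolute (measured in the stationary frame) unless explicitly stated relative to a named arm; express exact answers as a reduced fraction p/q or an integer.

planetary set to be sized for 86/31 (Willis relation)
Willis with ω_ring = 0: ω_sun/ω_arm = (N1+N3)/N1; set equal to 86/31  ⇒  N3/N1 = 86/31 − 1 = 55/31
N3 = N1 + 2·N2  ⇒  N2/N1 = (N3/N1 − 1)/2 = (55/31 − 1)/2 = 12/31
smallest multiple with N1 ≥ 12 and N2 ≥ 10: k = 1  ⇒  N1 = 1·31 = 31, N2 = 1·12 = 12 (N1 ≤ 40, N2 ≤ 30, N2 ≠ N1 ✓), N3 = 31 + 2·12 = 55
check: (N1+N3)/N1 with N1 = 31, N3 = 55 gives 86/31; |achieved − target| = 0 ≤ 43/1550 ✓

N1=31 N2=12 achieved=86/31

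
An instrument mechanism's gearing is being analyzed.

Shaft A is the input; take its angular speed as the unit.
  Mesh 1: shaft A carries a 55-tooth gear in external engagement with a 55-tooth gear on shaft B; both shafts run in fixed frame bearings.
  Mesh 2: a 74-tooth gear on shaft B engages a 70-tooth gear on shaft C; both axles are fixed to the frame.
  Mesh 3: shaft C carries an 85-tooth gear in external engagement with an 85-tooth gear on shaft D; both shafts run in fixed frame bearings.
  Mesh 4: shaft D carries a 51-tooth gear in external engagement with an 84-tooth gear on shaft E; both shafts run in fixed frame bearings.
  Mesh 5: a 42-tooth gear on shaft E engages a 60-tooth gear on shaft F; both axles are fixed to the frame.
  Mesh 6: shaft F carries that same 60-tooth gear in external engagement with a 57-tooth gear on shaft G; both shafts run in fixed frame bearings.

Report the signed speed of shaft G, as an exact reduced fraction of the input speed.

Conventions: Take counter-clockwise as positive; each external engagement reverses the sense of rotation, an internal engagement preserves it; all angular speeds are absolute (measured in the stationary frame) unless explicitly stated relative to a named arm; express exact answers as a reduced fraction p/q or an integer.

6-mesh fixed-axis compound train (all bearings frame-fixed)
mesh 1 [55T→55T]: |ω|/ω_in = 1×55/55 = 1, sense flips to −
mesh 2 [74T→70T]: |ω|/ω_in = 1×74/70 = 37/35, sense flips to +
mesh 3 [85T→85T]: |ω|/ω_in = (37/35)×85/85 = 37/35, sense flips to −
mesh 4 [51T→84T]: |ω|/ω_in = (37/35)×51/84 = 629/980, sense flips to +
mesh 5 [42T→60T]: |ω|/ω_in = (629/980)×42/60 = 629/1400, sense flips to −
mesh 6 [60T→57T]: |ω|/ω_in = (629/1400)×60/57 = 629/1330, sense flips to +
signed output speed (× input speed) = 629/1330

629/1330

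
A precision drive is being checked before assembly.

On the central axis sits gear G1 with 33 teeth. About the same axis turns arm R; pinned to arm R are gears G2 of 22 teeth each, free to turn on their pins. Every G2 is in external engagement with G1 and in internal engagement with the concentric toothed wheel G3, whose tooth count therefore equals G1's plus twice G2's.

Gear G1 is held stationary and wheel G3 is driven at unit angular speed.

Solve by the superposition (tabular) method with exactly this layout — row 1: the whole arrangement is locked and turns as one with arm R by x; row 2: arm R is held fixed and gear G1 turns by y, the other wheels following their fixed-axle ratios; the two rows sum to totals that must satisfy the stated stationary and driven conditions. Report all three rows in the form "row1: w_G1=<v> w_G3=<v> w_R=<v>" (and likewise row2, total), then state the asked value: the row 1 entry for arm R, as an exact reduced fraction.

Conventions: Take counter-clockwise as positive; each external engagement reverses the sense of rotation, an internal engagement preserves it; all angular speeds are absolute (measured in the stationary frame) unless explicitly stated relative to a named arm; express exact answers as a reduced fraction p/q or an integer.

row1: w_G1=7/10 w_G3=7/10 w_R=7/10
row2: w_G1=-7/10 w_G3=3/10 w_R=0
total: w_G1=0 w_G3=1 w_R=7/10
asked value: 7/10

topology: planetary set — G1 33T / G2 22T / G3 77T, arm = carrier (Willis)
row 1 — lock + rotate with arm: ω_sun = ω_ring = ω_arm = x
row 2: sun turns y, ring = −(33/77)·y, arm 0
boundary: total ω_sun = x + y = 0 and total ω_ring = x − (33/77)·y = 1  ⇒  y = -7/10, x = 7/10
row 2 ring = −(33/77)·(-7/10) = 3/10
totals (row 1 + row 2): sun 7/10 + (-7/10) = 0, ring 7/10 + 3/10 = 1, arm 7/10 + 0 = 7/10
asked cell (row1, arm) = 7/10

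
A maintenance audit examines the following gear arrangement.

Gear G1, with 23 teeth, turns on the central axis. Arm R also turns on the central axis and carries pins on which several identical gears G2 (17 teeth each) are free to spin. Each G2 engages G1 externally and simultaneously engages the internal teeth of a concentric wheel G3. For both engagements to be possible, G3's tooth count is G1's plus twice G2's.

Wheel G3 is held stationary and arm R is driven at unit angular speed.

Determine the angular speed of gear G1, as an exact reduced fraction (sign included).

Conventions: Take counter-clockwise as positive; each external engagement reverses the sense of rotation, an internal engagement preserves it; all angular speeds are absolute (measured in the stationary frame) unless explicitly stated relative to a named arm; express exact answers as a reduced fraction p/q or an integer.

recognized (axles ride arm R): planetary set, 23/17/57 teeth
ring teeth: 23 + 2·17 = 57
23(ω_sun−ω_arm) = −57(ω_ring−ω_arm),  ω_ring = 0, ω_arm = 1
ω_sun = 1 − (57/23)(0−1) = 80/23
exact speed ratio = 80/23

80/23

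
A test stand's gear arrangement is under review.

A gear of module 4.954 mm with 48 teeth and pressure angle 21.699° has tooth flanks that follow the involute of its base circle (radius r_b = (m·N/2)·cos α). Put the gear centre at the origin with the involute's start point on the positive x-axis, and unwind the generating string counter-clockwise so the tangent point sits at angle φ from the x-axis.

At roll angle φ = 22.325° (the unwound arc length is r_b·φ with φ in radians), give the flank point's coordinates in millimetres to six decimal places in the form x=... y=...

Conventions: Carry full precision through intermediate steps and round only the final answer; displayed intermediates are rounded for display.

topology: single-mesh involute geometry — m = 4.954, N = 48
pitch radius r_p = m·N/2 = 4.954·48/2 = 118.896000
base radius r_b = r_p·cos α = 118.896000·cos 21.699° = 110.470913
roll angle φ = 22.325° = 0.38964476 rad
x = r_b·(cos φ + φ·sin φ) = 118.541305
y = r_b·(sin φ − φ·cos φ) = 2.145484

x=118.541305 y=2.145484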